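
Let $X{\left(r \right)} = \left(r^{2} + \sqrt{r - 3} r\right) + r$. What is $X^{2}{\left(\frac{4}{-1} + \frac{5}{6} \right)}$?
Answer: $\frac{361 \left(13 - i \sqrt{222}\right)^{2}}{1296} \approx -14.763 - 107.91 i$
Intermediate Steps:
$X{\left(r \right)} = r + r^{2} + r \sqrt{-3 + r}$ ($X{\left(r \right)} = \left(r^{2} + \sqrt{-3 + r} r\right) + r = \left(r^{2} + r \sqrt{-3 + r}\right) + r = r + r^{2} + r \sqrt{-3 + r}$)
$X^{2}{\left(\frac{4}{-1} + \frac{5}{6} \right)} = \left(\left(\frac{4}{-1} + \frac{5}{6}\right) \left(1 + \left(\frac{4}{-1} + \frac{5}{6}\right) + \sqrt{-3 + \left(\frac{4}{-1} + \frac{5}{6}\right)}\right)\right)^{2} = \left(\left(4 \left(-1\right) + 5 \cdot \frac{1}{6}\right) \left(1 + \left(4 \left(-1\right) + 5 \cdot \frac{1}{6}\right) + \sqrt{-3 + \left(4 \left(-1\right) + 5 \cdot \frac{1}{6}\right)}\right)\right)^{2} = \left(\left(-4 + \frac{5}{6}\right) \left(1 + \left(-4 + \frac{5}{6}\right) + \sqrt{-3 + \left(-4 + \frac{5}{6}\right)}\right)\right)^{2} = \left(- \frac{19 \left(1 - \frac{19}{6} + \sqrt{-3 - \frac{19}{6}}\right)}{6}\right)^{2} = \left(- \frac{19 \left(1 - \frac{19}{6} + \sqrt{- \frac{37}{6}}\right)}{6}\right)^{2} = \left(- \frac{19 \left(1 - \frac{19}{6} + \frac{i \sqrt{222}}{6}\right)}{6}\right)^{2} = \left(- \frac{19 \left(- \frac{13}{6} + \frac{i \sqrt{222}}{6}\right)}{6}\right)^{2} = \left(\frac{247}{36} - \frac{19 i \sqrt{222}}{36}\right)^{2}$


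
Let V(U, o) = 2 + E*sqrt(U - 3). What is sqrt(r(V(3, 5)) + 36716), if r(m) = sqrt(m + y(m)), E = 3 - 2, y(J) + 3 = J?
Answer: sqrt(36717) ≈ 191.62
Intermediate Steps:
y(J) = -3 + J
E = 1
V(U, o) = 2 + sqrt(-3 + U) (V(U, o) = 2 + 1*sqrt(U - 3) = 2 + 1*sqrt(-3 + U) = 2 + sqrt(-3 + U))
r(m) = sqrt(-3 + 2*m) (r(m) = sqrt(m + (-3 + m)) = sqrt(-3 + 2*m))
sqrt(r(V(3, 5)) + 36716) = sqrt(sqrt(-3 + 2*(2 + sqrt(-3 + 3))) + 36716) = sqrt(sqrt(-3 + 2*(2 + sqrt(0))) + 36716) = sqrt(sqrt(-3 + 2*(2 + 0)) + 36716) = sqrt(sqrt(-3 + 2*2) + 36716) = sqrt(sqrt(-3 + 4) + 36716) = sqrt(sqrt(1) + 36716) = sqrt(1 + 36716) = sqrt(36717)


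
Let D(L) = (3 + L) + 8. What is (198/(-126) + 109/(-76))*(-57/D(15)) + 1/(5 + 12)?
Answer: 6329/952 ≈ 6.6481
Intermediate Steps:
D(L) = 11 + L
(198/(-126) + 109/(-76))*(-57/D(15)) + 1/(5 + 12) = (198/(-126) + 109/(-76))*(-57/(11 + 15)) + 1/(5 + 12) = (198*(-1/126) + 109*(-1/76))*(-57/26) + 1/17 = (-11/7 - 109/76)*(-57*1/26) + 1*(1/17) = -1599/532*(-57/26) + 1/17 = 369/56 + 1/17 = 6329/952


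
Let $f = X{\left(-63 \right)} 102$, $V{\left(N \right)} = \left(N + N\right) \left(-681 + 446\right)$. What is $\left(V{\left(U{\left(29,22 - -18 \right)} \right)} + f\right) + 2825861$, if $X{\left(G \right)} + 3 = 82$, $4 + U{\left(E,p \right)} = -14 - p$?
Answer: $2861179$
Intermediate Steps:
$U{\left(E,p \right)} = -18 - p$ ($U{\left(E,p \right)} = -4 - \left(14 + p\right) = -18 - p$)
$X{\left(G \right)} = 79$ ($X{\left(G \right)} = -3 + 82 = 79$)
$V{\left(N \right)} = - 470 N$ ($V{\left(N \right)} = 2 N \left(-235\right) = - 470 N$)
$f = 8058$ ($f = 79 \cdot 102 = 8058$)
$\left(V{\left(U{\left(29,22 - -18 \right)} \right)} + f\right) + 2825861 = \left(- 470 \left(-18 - \left(22 - -18\right)\right) + 8058\right) + 2825861 = \left(- 470 \left(-18 - \left(22 + 18\right)\right) + 8058\right) + 2825861 = \left(- 470 \left(-18 - 40\right) + 8058\right) + 2825861 = \left(\left(-470\right) \left(-58\right) + 8058\right) + 2825861 = \left(27260 + 8058\right) + 2825861 = 35318 + 2825861 = 2861179$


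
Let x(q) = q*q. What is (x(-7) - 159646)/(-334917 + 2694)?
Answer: 53199/110741 ≈ 0.48039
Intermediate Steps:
x(q) = q²
(x(-7) - 159646)/(-334917 + 2694) = ((-7)² - 159646)/(-334917 + 2694) = (49 - 159646)/(-332223) = -159597*(-1/332223) = 53199/110741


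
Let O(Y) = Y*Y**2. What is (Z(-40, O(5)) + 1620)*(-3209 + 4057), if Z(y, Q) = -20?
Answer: 1356800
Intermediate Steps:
O(Y) = Y**3
(Z(-40, O(5)) + 1620)*(-3209 + 4057) = (-20 + 1620)*(-3209 + 4057) = 1600*848 = 1356800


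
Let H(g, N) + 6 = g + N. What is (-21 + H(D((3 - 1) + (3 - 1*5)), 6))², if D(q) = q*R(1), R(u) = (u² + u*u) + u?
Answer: 441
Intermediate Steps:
R(u) = u + 2*u² (R(u) = (u² + u²) + u = 2*u² + u = u + 2*u²)
D(q) = 3*q (D(q) = q*(1*(1 + 2*1)) = q*(1*(1 + 2)) = q*(1*3) = q*3 = 3*q)
H(g, N) = -6 + N + g (H(g, N) = -6 + (g + N) = -6 + (N + g) = -6 + N + g)
(-21 + H(D((3 - 1) + (3 - 1*5)), 6))² = (-21 + (-6 + 6 + 3*((3 - 1) + (3 - 1*5))))² = (-21 + (-6 + 6 + 3*(2 + (3 - 5))))² = (-21 + (-6 + 6 + 3*(2 - 2)))² = (-21 + (-6 + 6 + 3*0))² = (-21 + (-6 + 6 + 0))² = (-21 + 0)² = (-21)² = 441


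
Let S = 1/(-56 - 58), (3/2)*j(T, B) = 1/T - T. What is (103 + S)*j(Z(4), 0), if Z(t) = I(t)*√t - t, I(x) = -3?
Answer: 129151/190 ≈ 679.74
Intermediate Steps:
Z(t) = -t - 3*√t (Z(t) = -3*√t - t = -t - 3*√t)
j(T, B) = -2*T/3 + 2/(3*T) (j(T, B) = 2*(1/T - T)/3 = -2*T/3 + 2/(3*T))
S = -1/114 (S = 1/(-114) = -1/114 ≈ -0.0087719)
(103 + S)*j(Z(4), 0) = (103 - 1/114)*(2*(1 - (-1*4 - 3*√4)²)/(3*(-1*4 - 3*√4))) = 11741*(2*(1 - (-4 - 3*2)²)/(3*(-4 - 3*2)))/114 = 11741*(2*(1 - (-4 - 6)²)/(3*(-4 - 6)))/114 = 11741*((⅔)*(1 - 1*(-10)²)/(-10))/114 = 11741*((⅔)*(-⅒)*(1 - 1*100))/114 = 11741*((⅔)*(-⅒)*(1 - 100))/114 = 11741*((⅔)*(-⅒)*(-99))/114 = (11741/114)*(33/5) = 129151/190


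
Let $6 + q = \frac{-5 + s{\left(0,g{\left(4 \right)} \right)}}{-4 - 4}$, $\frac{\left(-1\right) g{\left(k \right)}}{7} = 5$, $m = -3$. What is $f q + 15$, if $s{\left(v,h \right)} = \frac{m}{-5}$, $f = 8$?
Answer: $- \frac{143}{5} \approx -28.6$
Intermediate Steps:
$g{\left(k \right)} = -35$ ($g{\left(k \right)} = \left(-7\right) 5 = -35$)
$s{\left(v,h \right)} = \frac{3}{5}$ ($s{\left(v,h \right)} = - \frac{3}{-5} = \left(-3\right) \left(- \frac{1}{5}\right) = \frac{3}{5}$)
$q = - \frac{109}{20}$ ($q = -6 + \frac{-5 + \frac{3}{5}}{-4 - 4} = -6 - \frac{22}{5 \left(-8\right)} = -6 - - \frac{11}{20} = -6 + \frac{11}{20} = - \frac{109}{20} \approx -5.45$)
$f q + 15 = 8 \left(- \frac{109}{20}\right) + 15 = - \frac{218}{5} + 15 = - \frac{143}{5}$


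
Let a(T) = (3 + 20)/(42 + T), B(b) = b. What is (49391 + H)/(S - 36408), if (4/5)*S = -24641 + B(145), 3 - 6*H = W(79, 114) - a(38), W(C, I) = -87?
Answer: -23714903/32173440 ≈ -0.73710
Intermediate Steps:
a(T) = 23/(42 + T)
H = 7223/480 (H = ½ - (-87 - 23/(42 + 38))/6 = ½ - (-87 - 23/80)/6 = ½ - ⅙*(-6983/80) = ½ + 6983/480 = 7223/480 ≈ 15.048)
S = -30620 (S = 5*(-24641 + 145)/4 = (5/4)*(-24496) = -30620)
(49391 + H)/(S - 36408) = (49391 + 7223/480)/(-30620 - 36408) = (23714903/480)/(-67028) = (23714903/480)*(-1/67028) = -23714903/32173440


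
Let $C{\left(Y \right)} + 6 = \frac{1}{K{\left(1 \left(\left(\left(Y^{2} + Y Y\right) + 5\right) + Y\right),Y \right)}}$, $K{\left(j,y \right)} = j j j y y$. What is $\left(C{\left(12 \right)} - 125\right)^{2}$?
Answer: $\frac{286461730787484761604001}{16692601292964000000} \approx 17161.0$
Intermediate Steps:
$K{\left(j,y \right)} = j^{3} y^{2}$ ($K{\left(j,y \right)} = j^{2} j y^{2} = j^{3} y^{2}$)
$C{\left(Y \right)} = -6 + \frac{1}{Y^{2} \left(5 + Y + 2 Y^{2}\right)^{3}}$ ($C{\left(Y \right)} = -6 + \frac{1}{\left(1 \left(\left(\left(Y^{2} + Y Y\right) + 5\right) + Y\right)\right)^{3} Y^{2}} = -6 + \frac{1}{\left(1 \left(\left(\left(Y^{2} + Y^{2}\right) + 5\right) + Y\right)\right)^{3} Y^{2}} = -6 + \frac{1}{\left(1 \left(\left(2 Y^{2} + 5\right) + Y\right)\right)^{3} Y^{2}} = -6 + \frac{1}{\left(1 \left(\left(5 + 2 Y^{2}\right) + Y\right)\right)^{3} Y^{2}} = -6 + \frac{1}{\left(1 \left(5 + Y + 2 Y^{2}\right)\right)^{3} Y^{2}} = -6 + \frac{1}{\left(5 + Y + 2 Y^{2}\right)^{3} Y^{2}} = -6 + \frac{1}{Y^{2} \left(5 + Y + 2 Y^{2}\right)^{3}}$)
$\left(C{\left(12 \right)} - 125\right)^{2} = \left(\left(-6 + \frac{1}{144 \left(5 + 12 + 2 \cdot 12^{2}\right)^{3}}\right) - 125\right)^{2} = \left(\left(-6 + \frac{1}{144 \left(5 + 12 + 2 \cdot 144\right)^{3}}\right) - 125\right)^{2} = \left(\left(-6 + \frac{1}{144 \left(5 + 12 + 288\right)^{3}}\right) - 125\right)^{2} = \left(\left(-6 + \frac{1}{144 \cdot 28372625}\right) - 125\right)^{2} = \left(\left(-6 + \frac{1}{144} \cdot \frac{1}{28372625}\right) - 125\right)^{2} = \left(\left(-6 + \frac{1}{4085658000}\right) - 125\right)^{2} = \left(- \frac{24513947999}{4085658000} - 125\right)^{2} = \left(- \frac{535221197999}{4085658000}\right)^{2} = \frac{286461730787484761604001}{16692601292964000000}$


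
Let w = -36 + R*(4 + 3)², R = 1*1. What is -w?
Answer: -13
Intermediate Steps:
R = 1
w = 13 (w = -36 + 1*(4 + 3)² = -36 + 1*7² = -36 + 1*49 = -36 + 49 = 13)
-w = -1*13 = -13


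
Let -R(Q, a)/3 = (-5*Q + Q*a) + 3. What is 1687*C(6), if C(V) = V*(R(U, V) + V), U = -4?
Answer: 91098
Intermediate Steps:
R(Q, a) = -9 + 15*Q - 3*Q*a (R(Q, a) = -3*((-5*Q + Q*a) + 3) = -3*(3 - 5*Q + Q*a) = -9 + 15*Q - 3*Q*a)
C(V) = V*(-69 + 13*V) (C(V) = V*((-9 + 15*(-4) - 3*(-4)*V) + V) = V*((-9 - 60 + 12*V) + V) = V*((-69 + 12*V) + V) = V*(-69 + 13*V))
1687*C(6) = 1687*(6*(-69 + 13*6)) = 1687*(6*(-69 + 78)) = 1687*(6*9) = 1687*54 = 91098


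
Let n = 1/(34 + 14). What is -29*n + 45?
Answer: 2131/48 ≈ 44.396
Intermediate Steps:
n = 1/48 ≈ 0.020833
-29*n + 45 = -29*1/48 + 45 = -29/48 + 45 = 2131/48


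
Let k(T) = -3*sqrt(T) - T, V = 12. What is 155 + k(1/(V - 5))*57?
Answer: 1028/7 - 171*sqrt(7)/7 ≈ 82.225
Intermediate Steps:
k(T) = -T - 3*sqrt(T)
155 + k(1/(V - 5))*57 = 155 + (-1/(12 - 5) - 3/sqrt(12 - 5))*57 = 155 + (-1/7 - 3*sqrt(7)/7)*57 = 155 + (-57/7 - 171*sqrt(7)/7) = 1028/7 - 171*sqrt(7)/7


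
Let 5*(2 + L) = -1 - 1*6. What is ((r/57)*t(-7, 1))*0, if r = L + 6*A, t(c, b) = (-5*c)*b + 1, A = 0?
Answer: 0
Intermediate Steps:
L = -17/5 (L = -2 + (-1 - 1*6)/5 = -2 + (-1 - 6)/5 = -2 + (1/5)*(-7) = -2 - 7/5 = -17/5 ≈ -3.4000)
t(c, b) = 1 - 5*b*c (t(c, b) = -5*b*c + 1 = 1 - 5*b*c)
r = -17/5 (r = -17/5 + 6*0 = -17/5 + 0 = -17/5 ≈ -3.4000)
((r/57)*t(-7, 1))*0 = ((-17/5/57)*(1 - 5*1*(-7)))*0 = ((-17/5*1/57)*(1 + 35))*0 = -17/285*36*0 = -204/95*0 = 0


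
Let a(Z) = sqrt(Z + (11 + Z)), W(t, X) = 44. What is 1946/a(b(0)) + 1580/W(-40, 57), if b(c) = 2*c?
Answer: 395/11 + 1946*sqrt(11)/11 ≈ 622.65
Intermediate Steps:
a(Z) = sqrt(11 + 2*Z)
1946/a(b(0)) + 1580/W(-40, 57) = 1946/(sqrt(11 + 2*(2*0))) + 1580/44 = 1946/(sqrt(11 + 2*0)) + 1580*(1/44) = 1946/(sqrt(11 + 0)) + 395/11 = 1946/(sqrt(11)) + 395/11 = 1946*(sqrt(11)/11) + 395/11 = 1946*sqrt(11)/11 + 395/11 = 395/11 + 1946*sqrt(11)/11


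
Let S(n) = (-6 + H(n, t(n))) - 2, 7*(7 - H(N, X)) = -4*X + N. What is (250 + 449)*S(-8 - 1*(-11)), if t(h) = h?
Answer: 1398/7 ≈ 199.71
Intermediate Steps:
H(N, X) = 7 - N/7 + 4*X/7 (H(N, X) = 7 - (-4*X + N)/7 = 7 - (N - 4*X)/7 = 7 + (-N/7 + 4*X/7) = 7 - N/7 + 4*X/7)
S(n) = -1 + 3*n/7 (S(n) = (-6 + (7 - n/7 + 4*n/7)) - 2 = (-6 + (7 + 3*n/7)) - 2 = (1 + 3*n/7) - 2 = -1 + 3*n/7)
(250 + 449)*S(-8 - 1*(-11)) = (250 + 449)*(-1 + 3*(-8 - 1*(-11))/7) = 699*(-1 + 3*(-8 + 11)/7) = 699*(-1 + (3/7)*3) = 699*(-1 + 9/7) = 699*(2/7) = 1398/7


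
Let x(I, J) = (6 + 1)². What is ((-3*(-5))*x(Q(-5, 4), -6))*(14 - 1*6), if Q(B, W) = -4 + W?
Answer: 5880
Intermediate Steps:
x(I, J) = 49 (x(I, J) = 7² = 49)
((-3*(-5))*x(Q(-5, 4), -6))*(14 - 1*6) = (-3*(-5)*49)*(14 - 1*6) = (15*49)*(14 - 6) = 735*8 = 5880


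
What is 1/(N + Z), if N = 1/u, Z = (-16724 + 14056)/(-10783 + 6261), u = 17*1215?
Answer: 2747115/1620943 ≈ 1.6948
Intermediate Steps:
u = 20655
Z = 1334/2261 (Z = -2668/(-4522) = -2668*(-1/4522) = 1334/2261 ≈ 0.59000)
N = 1/20655 ≈ 4.8414e-5
1/(N + Z) = 1/(1/20655 + 1334/2261) = 1/(1620943/2747115) = 2747115/1620943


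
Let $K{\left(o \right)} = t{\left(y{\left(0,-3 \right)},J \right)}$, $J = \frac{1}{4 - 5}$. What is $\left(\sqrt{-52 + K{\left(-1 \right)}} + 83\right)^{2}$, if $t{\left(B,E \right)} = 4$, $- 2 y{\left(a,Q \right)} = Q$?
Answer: $6841 + 664 i \sqrt{3} \approx 6841.0 + 1150.1 i$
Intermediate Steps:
$J = -1$ ($J = \frac{1}{-1} = -1$)
$y{\left(a,Q \right)} = - \frac{Q}{2}$
$K{\left(o \right)} = 4$
$\left(\sqrt{-52 + K{\left(-1 \right)}} + 83\right)^{2} = \left(\sqrt{-52 + 4} + 83\right)^{2} = \left(\sqrt{-48} + 83\right)^{2} = \left(4 i \sqrt{3} + 83\right)^{2} = \left(83 + 4 i \sqrt{3}\right)^{2}$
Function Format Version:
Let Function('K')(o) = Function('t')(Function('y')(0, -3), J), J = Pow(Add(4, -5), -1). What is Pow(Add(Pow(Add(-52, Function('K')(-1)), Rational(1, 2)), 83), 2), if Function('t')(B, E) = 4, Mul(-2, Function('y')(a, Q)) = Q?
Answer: Add(6841, Mul(664, I, Pow(3, Rational(1, 2)))) ≈ Add(6841.0, Mul(1150.1, I))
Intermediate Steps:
J = -1 (J = Pow(-1, -1) = -1)
Function('y')(a, Q) = Mul(Rational(-1, 2), Q)
Function('K')(o) = 4
Pow(Add(Pow(Add(-52, Function('K')(-1)), Rational(1, 2)), 83), 2) = Pow(Add(Pow(Add(-52, 4), Rational(1, 2)), 83), 2) = Pow(Add(Pow(-48, Rational(1, 2)), 83), 2) = Pow(Add(Mul(4, I, Pow(3, Rational(1, 2))), 83), 2) = Pow(Add(83, Mul(4, I, Pow(3, Rational(1, 2)))), 2)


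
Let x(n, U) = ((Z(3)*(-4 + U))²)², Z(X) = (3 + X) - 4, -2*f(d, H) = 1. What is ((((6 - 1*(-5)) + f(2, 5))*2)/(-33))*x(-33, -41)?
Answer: -459270000/11 ≈ -4.1752e+7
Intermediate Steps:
f(d, H) = -½ (f(d, H) = -½*1 = -½)
Z(X) = -1 + X
x(n, U) = (-8 + 2*U)⁴ (x(n, U) = (((-1 + 3)*(-4 + U))²)² = ((2*(-4 + U))²)² = ((-8 + 2*U)²)² = (-8 + 2*U)⁴)
((((6 - 1*(-5)) + f(2, 5))*2)/(-33))*x(-33, -41) = ((((6 - 1*(-5)) - ½)*2)/(-33))*(16*(-4 - 41)⁴) = ((((6 + 5) - ½)*2)*(-1/33))*(16*(-45)⁴) = (((11 - ½)*2)*(-1/33))*(16*4100625) = (((21/2)*2)*(-1/33))*65610000 = (21*(-1/33))*65610000 = -7/11*65610000 = -459270000/11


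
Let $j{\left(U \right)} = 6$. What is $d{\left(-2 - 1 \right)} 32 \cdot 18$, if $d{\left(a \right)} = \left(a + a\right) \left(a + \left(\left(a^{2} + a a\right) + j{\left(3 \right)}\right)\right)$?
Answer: $-72576$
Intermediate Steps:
$d{\left(a \right)} = 2 a \left(6 + a + 2 a^{2}\right)$ ($d{\left(a \right)} = \left(a + a\right) \left(a + \left(\left(a^{2} + a a\right) + 6\right)\right) = 2 a \left(a + \left(\left(a^{2} + a^{2}\right) + 6\right)\right) = 2 a \left(a + \left(2 a^{2} + 6\right)\right) = 2 a \left(a + \left(6 + 2 a^{2}\right)\right) = 2 a \left(6 + a + 2 a^{2}\right)$)
$d{\left(-2 - 1 \right)} 32 \cdot 18 = 2 \left(-2 - 1\right) \left(6 - 3 + 2 \left(-2 - 1\right)^{2}\right) 32 \cdot 18 = 2 \left(-3\right) \left(6 - 3 + 2 \left(-3\right)^{2}\right) 32 \cdot 18 = 2 \left(-3\right) \left(6 - 3 + 2 \cdot 9\right) 32 \cdot 18 = 2 \left(-3\right) \left(6 - 3 + 18\right) 32 \cdot 18 = 2 \left(-3\right) 21 \cdot 32 \cdot 18 = \left(-126\right) 32 \cdot 18 = \left(-4032\right) 18 = -72576$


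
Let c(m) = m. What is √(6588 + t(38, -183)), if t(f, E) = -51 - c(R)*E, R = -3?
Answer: 2*√1497 ≈ 77.382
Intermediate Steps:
t(f, E) = -51 + 3*E (t(f, E) = -51 - (-3)*E = -51 + 3*E)
√(6588 + t(38, -183)) = √(6588 + (-51 + 3*(-183))) = √(6588 + (-51 - 549)) = √(6588 - 600) = √5988 = 2*√1497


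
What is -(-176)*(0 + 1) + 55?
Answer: 231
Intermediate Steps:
-(-176)*(0 + 1) + 55 = -(-176) + 55 = -44*(-4) + 55 = 176 + 55 = 231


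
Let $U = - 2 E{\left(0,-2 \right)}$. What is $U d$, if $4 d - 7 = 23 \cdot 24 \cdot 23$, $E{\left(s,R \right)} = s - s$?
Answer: $0$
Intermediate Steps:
$E{\left(s,R \right)} = 0$
$U = 0$ ($U = \left(-2\right) 0 = 0$)
$d = \frac{12703}{4}$ ($d = \frac{7}{4} + \frac{23 \cdot 24 \cdot 23}{4} = \frac{7}{4} + \frac{552 \cdot 23}{4} = \frac{7}{4} + \frac{1}{4} \cdot 12696 = \frac{7}{4} + 3174 = \frac{12703}{4} \approx 3175.8$)
$U d = 0 \cdot \frac{12703}{4} = 0$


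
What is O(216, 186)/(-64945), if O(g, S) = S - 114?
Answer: -72/64945 ≈ -0.0011086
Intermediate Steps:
O(g, S) = -114 + S
O(216, 186)/(-64945) = (-114 + 186)/(-64945) = 72*(-1/64945) = -72/64945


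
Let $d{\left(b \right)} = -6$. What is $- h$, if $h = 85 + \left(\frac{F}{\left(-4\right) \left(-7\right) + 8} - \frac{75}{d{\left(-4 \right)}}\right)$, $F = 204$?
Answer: $- \frac{619}{6} \approx -103.17$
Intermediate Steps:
$h = \frac{619}{6}$ ($h = 85 + \left(\frac{204}{\left(-4\right) \left(-7\right) + 8} - \frac{75}{-6}\right) = 85 + \left(\frac{204}{28 + 8} - - \frac{25}{2}\right) = 85 + \left(\frac{204}{36} + \frac{25}{2}\right) = 85 + \left(204 \cdot \frac{1}{36} + \frac{25}{2}\right) = 85 + \left(\frac{17}{3} + \frac{25}{2}\right) = 85 + \frac{109}{6} = \frac{619}{6} \approx 103.17$)
$- h = \left(-1\right) \frac{619}{6} = - \frac{619}{6}$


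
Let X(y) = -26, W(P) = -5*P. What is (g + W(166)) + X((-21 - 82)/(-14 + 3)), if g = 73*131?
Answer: 8707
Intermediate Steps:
g = 9563
(g + W(166)) + X((-21 - 82)/(-14 + 3)) = (9563 - 5*166) - 26 = (9563 - 830) - 26 = 8733 - 26 = 8707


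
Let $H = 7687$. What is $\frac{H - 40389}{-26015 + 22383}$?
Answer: $\frac{16351}{1816} \approx 9.0039$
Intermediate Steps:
$\frac{H - 40389}{-26015 + 22383} = \frac{7687 - 40389}{-26015 + 22383} = - \frac{32702}{-3632} = \left(-32702\right) \left(- \frac{1}{3632}\right) = \frac{16351}{1816}$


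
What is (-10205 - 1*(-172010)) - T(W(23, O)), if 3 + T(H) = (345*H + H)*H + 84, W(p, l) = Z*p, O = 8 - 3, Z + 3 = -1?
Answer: -2766820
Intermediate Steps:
Z = -4 (Z = -3 - 1 = -4)
O = 5
W(p, l) = -4*p
T(H) = 81 + 346*H² (T(H) = -3 + ((345*H + H)*H + 84) = -3 + ((346*H)*H + 84) = -3 + (346*H² + 84) = -3 + (84 + 346*H²) = 81 + 346*H²)
(-10205 - 1*(-172010)) - T(W(23, O)) = (-10205 - 1*(-172010)) - (81 + 346*(-4*23)²) = (-10205 + 172010) - (81 + 346*(-92)²) = 161805 - (81 + 346*8464) = 161805 - (81 + 2928544) = 161805 - 1*2928625 = 161805 - 2928625 = -2766820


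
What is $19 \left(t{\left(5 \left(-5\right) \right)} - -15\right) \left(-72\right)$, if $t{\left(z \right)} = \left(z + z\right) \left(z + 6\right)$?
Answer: $-1320120$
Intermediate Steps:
$t{\left(z \right)} = 2 z \left(6 + z\right)$
$19 \left(t{\left(5 \left(-5\right) \right)} - -15\right) \left(-72\right) = 19 \left(2 \cdot 5 \left(-5\right) \left(6 + 5 \left(-5\right)\right) - -15\right) \left(-72\right) = 19 \left(2 \left(-25\right) \left(6 - 25\right) + 15\right) \left(-72\right) = 19 \left(2 \left(-25\right) \left(-19\right) + 15\right) \left(-72\right) = 19 \left(950 + 15\right) \left(-72\right) = 19 \cdot 965 \left(-72\right) = 18335 \left(-72\right) = -1320120$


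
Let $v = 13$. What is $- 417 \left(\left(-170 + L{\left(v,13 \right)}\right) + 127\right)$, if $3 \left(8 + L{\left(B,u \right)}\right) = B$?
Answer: $19460$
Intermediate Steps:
$L{\left(B,u \right)} = -8 + \frac{B}{3}$
$- 417 \left(\left(-170 + L{\left(v,13 \right)}\right) + 127\right) = - 417 \left(\left(-170 + \left(-8 + \frac{1}{3} \cdot 13\right)\right) + 127\right) = - 417 \left(\left(-170 + \left(-8 + \frac{13}{3}\right)\right) + 127\right) = - 417 \left(\left(-170 - \frac{11}{3}\right) + 127\right) = - 417 \left(- \frac{521}{3} + 127\right) = \left(-417\right) \left(- \frac{140}{3}\right) = 19460$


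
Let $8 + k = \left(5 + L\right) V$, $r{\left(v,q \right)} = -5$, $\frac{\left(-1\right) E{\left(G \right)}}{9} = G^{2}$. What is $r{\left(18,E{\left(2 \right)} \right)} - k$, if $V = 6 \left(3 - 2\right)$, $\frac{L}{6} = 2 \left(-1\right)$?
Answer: $45$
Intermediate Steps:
$L = -12$ ($L = 6 \cdot 2 \left(-1\right) = 6 \left(-2\right) = -12$)
$E{\left(G \right)} = - 9 G^{2}$
$V = 6$ ($V = 6 \cdot 1 = 6$)
$k = -50$ ($k = -8 + \left(5 - 12\right) 6 = -8 - 42 = -50$)
$r{\left(18,E{\left(2 \right)} \right)} - k = -5 - -50 = -5 + 50 = 45$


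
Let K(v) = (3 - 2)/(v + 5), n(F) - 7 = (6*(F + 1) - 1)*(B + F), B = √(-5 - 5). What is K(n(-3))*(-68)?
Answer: -3468/4291 - 884*I*√10/4291 ≈ -0.8082 - 0.65147*I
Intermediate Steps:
B = I*√10 (B = √(-10) = I*√10 ≈ 3.1623*I)
n(F) = 7 + (5 + 6*F)*(F + I*√10) (n(F) = 7 + (6*(F + 1) - 1)*(I*√10 + F) = 7 + (6*(1 + F) - 1)*(F + I*√10) = 7 + ((6 + 6*F) - 1)*(F + I*√10) = 7 + (5 + 6*F)*(F + I*√10))
K(v) = 1/(5 + v)
K(n(-3))*(-68) = -68/(5 + (7 + 5*(-3) + 6*(-3)² + 5*I*√10 + 6*I*(-3)*√10)) = -68/(5 + (7 - 15 + 6*9 + 5*I*√10 - 18*I*√10)) = -68/(5 + (7 - 15 + 54 + 5*I*√10 - 18*I*√10)) = -68/(5 + (46 - 13*I*√10)) = -68/(51 - 13*I*√10)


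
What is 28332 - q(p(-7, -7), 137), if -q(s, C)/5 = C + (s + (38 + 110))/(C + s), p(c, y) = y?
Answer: 754583/26 ≈ 29022.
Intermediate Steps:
q(s, C) = -5*C - 5*(148 + s)/(C + s) (q(s, C) = -5*(C + (s + (38 + 110))/(C + s)) = -5*(C + (s + 148)/(C + s)) = -5*(C + (148 + s)/(C + s)) = -5*C - 5*(148 + s)/(C + s))
28332 - q(p(-7, -7), 137) = 28332 - 5*(-148 - 1*(-7) - 1*137² - 1*137*(-7))/(137 - 7) = 28332 - 5*(-148 + 7 - 1*18769 + 959)/130 = 28332 - 5*(-148 + 7 - 18769 + 959)/130 = 28332 - 5*(-17951)/130 = 28332 - 1*(-17951/26) = 28332 + 17951/26 = 754583/26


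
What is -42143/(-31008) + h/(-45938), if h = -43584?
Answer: 96688759/41895456 ≈ 2.3079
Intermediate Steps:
-42143/(-31008) + h/(-45938) = -42143/(-31008) - 43584/(-45938) = -42143*(-1/31008) - 43584*(-1/45938) = 2479/1824 + 21792/22969 = 96688759/41895456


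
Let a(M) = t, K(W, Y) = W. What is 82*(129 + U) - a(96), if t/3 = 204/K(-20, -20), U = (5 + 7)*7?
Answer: 87483/5 ≈ 17497.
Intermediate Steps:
U = 84 (U = 12*7 = 84)
t = -153/5 (t = 3*(204/(-20)) = 3*(204*(-1/20)) = 3*(-51/5) = -153/5 ≈ -30.600)
a(M) = -153/5
82*(129 + U) - a(96) = 82*(129 + 84) - 1*(-153/5) = 82*213 + 153/5 = 17466 + 153/5 = 87483/5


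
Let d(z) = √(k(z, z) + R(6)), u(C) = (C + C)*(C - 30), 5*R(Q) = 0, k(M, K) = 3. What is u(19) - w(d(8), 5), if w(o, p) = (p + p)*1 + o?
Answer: -428 - √3 ≈ -429.73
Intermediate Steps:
R(Q) = 0 (R(Q) = (⅕)*0 = 0)
u(C) = 2*C*(-30 + C) (u(C) = (2*C)*(-30 + C) = 2*C*(-30 + C))
d(z) = √3 (d(z) = √(3 + 0) = √3)
w(o, p) = o + 2*p (w(o, p) = (2*p)*1 + o = 2*p + o = o + 2*p)
u(19) - w(d(8), 5) = 2*19*(-30 + 19) - (√3 + 2*5) = 2*19*(-11) - (√3 + 10) = -418 - (10 + √3) = -418 + (-10 - √3) = -428 - √3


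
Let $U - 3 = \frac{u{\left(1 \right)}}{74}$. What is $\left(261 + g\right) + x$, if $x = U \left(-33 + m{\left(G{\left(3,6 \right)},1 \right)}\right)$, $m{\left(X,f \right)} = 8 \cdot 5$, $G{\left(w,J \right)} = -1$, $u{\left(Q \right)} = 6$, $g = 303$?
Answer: $\frac{21666}{37} \approx 585.57$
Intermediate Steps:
$U = \frac{114}{37}$ ($U = 3 + \frac{6}{74} = 3 + 6 \cdot \frac{1}{74} = 3 + \frac{3}{37} = \frac{114}{37} \approx 3.0811$)
$m{\left(X,f \right)} = 40$
$x = \frac{798}{37}$ ($x = \frac{114 \left(-33 + 40\right)}{37} = \frac{114}{37} \cdot 7 = \frac{798}{37} \approx 21.568$)
$\left(261 + g\right) + x = \left(261 + 303\right) + \frac{798}{37} = 564 + \frac{798}{37} = \frac{21666}{37}$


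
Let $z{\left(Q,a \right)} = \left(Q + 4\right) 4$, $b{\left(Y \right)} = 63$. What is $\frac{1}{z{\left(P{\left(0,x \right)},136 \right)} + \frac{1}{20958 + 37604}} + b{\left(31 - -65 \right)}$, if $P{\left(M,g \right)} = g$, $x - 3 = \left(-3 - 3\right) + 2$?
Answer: $\frac{44331497}{702745} \approx 63.083$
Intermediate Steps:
$x = -1$ ($x = 3 + \left(\left(-3 - 3\right) + 2\right) = 3 + \left(-6 + 2\right) = 3 - 4 = -1$)
$z{\left(Q,a \right)} = 16 + 4 Q$ ($z{\left(Q,a \right)} = \left(4 + Q\right) 4 = 16 + 4 Q$)
$\frac{1}{z{\left(P{\left(0,x \right)},136 \right)} + \frac{1}{20958 + 37604}} + b{\left(31 - -65 \right)} = \frac{1}{\left(16 + 4 \left(-1\right)\right) + \frac{1}{20958 + 37604}} + 63 = \frac{1}{\left(16 - 4\right) + \frac{1}{58562}} + 63 = \frac{1}{12 + \frac{1}{58562}} + 63 = \frac{1}{\frac{702745}{58562}} + 63 = \frac{58562}{702745} + 63 = \frac{44331497}{702745}$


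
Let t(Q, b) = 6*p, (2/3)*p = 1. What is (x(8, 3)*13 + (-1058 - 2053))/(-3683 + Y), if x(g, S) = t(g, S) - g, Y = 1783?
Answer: 1549/950 ≈ 1.6305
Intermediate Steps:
p = 3/2 (p = (3/2)*1 = 3/2 ≈ 1.5000)
t(Q, b) = 9 (t(Q, b) = 6*(3/2) = 9)
x(g, S) = 9 - g
(x(8, 3)*13 + (-1058 - 2053))/(-3683 + Y) = ((9 - 1*8)*13 + (-1058 - 2053))/(-3683 + 1783) = ((9 - 8)*13 - 3111)/(-1900) = (1*13 - 3111)*(-1/1900) = (13 - 3111)*(-1/1900) = -3098*(-1/1900) = 1549/950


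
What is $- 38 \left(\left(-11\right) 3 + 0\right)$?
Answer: $1254$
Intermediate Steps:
$- 38 \left(\left(-11\right) 3 + 0\right) = - 38 \left(-33 + 0\right) = \left(-38\right) \left(-33\right) = 1254$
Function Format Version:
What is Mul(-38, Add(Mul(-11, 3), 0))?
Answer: 1254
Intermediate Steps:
Mul(-38, Add(Mul(-11, 3), 0)) = Mul(-38, Add(-33, 0)) = Mul(-38, -33) = 1254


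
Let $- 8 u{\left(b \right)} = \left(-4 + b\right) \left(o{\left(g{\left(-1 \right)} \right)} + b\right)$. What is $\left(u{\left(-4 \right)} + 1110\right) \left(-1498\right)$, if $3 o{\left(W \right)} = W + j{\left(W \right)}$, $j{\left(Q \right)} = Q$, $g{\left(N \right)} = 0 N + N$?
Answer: $- \frac{4967368}{3} \approx -1.6558 \cdot 10^{6}$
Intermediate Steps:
$g{\left(N \right)} = N$ ($g{\left(N \right)} = 0 + N = N$)
$o{\left(W \right)} = \frac{2 W}{3}$ ($o{\left(W \right)} = \frac{W + W}{3} = \frac{2 W}{3}$)
$u{\left(b \right)} = - \frac{\left(-4 + b\right) \left(- \frac{2}{3} + b\right)}{8}$ ($u{\left(b \right)} = - \frac{\left(-4 + b\right) \left(\frac{2}{3} \left(-1\right) + b\right)}{8} = - \frac{\left(-4 + b\right) \left(- \frac{2}{3} + b\right)}{8}$)
$\left(u{\left(-4 \right)} + 1110\right) \left(-1498\right) = \left(\left(- \frac{1}{3} - \frac{\left(-4\right)^{2}}{8} + \frac{7}{12} \left(-4\right)\right) + 1110\right) \left(-1498\right) = \left(\left(- \frac{1}{3} - 2 - \frac{7}{3}\right) + 1110\right) \left(-1498\right) = \left(- \frac{14}{3} + 1110\right) \left(-1498\right) = \frac{3316}{3} \left(-1498\right) = - \frac{4967368}{3}$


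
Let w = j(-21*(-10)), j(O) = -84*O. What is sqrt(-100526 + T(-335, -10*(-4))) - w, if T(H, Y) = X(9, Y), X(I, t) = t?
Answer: 17640 + I*sqrt(100486) ≈ 17640.0 + 317.0*I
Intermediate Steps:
T(H, Y) = Y
w = -17640 (w = -(-1764)*(-10) = -84*210 = -17640)
sqrt(-100526 + T(-335, -10*(-4))) - w = sqrt(-100526 - 10*(-4)) - 1*(-17640) = sqrt(-100526 + 40) + 17640 = sqrt(-100486) + 17640 = I*sqrt(100486) + 17640 = 17640 + I*sqrt(100486)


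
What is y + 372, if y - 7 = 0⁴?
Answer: 379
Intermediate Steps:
y = 7 (y = 7 + 0⁴ = 7 + 0 = 7)
y + 372 = 7 + 372 = 379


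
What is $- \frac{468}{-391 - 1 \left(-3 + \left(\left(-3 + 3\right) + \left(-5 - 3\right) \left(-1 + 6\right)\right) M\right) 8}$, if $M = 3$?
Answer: $- \frac{468}{593} \approx -0.78921$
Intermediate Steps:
$- \frac{468}{-391 - 1 \left(-3 + \left(\left(-3 + 3\right) + \left(-5 - 3\right) \left(-1 + 6\right)\right) M\right) 8} = - \frac{468}{-391 - 1 \left(-3 + \left(\left(-3 + 3\right) + \left(-5 - 3\right) \left(-1 + 6\right)\right) 3\right) 8} = - \frac{468}{-391 - 1 \left(-3 + \left(0 - 40\right) 3\right) 8} = - \frac{468}{-391 - 1 \left(-3 - 120\right) 8} = - \frac{468}{-391 - 1 \left(-123\right) 8} = - \frac{468}{-391 - \left(-123\right) 8} = - \frac{468}{-391 - -984} = - \frac{468}{-391 + 984} = - \frac{468}{593}$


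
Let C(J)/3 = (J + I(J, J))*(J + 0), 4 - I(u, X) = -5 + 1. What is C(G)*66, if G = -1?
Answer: -1386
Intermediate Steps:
I(u, X) = 8 (I(u, X) = 4 - (-5 + 1) = 4 - 1*(-4) = 4 + 4 = 8)
C(J) = 3*J*(8 + J) (C(J) = 3*((J + 8)*(J + 0)) = 3*((8 + J)*J) = 3*(J*(8 + J)) = 3*J*(8 + J))
C(G)*66 = (3*(-1)*(8 - 1))*66 = (3*(-1)*7)*66 = -21*66 = -1386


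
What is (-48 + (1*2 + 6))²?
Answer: 1600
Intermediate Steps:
(-48 + (1*2 + 6))² = (-48 + (2 + 6))² = (-48 + 8)² = (-40)² = 1600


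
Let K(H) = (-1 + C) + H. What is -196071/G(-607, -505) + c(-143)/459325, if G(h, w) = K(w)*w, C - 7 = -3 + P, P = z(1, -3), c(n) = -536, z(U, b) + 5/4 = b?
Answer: -4810525004/6262896375 ≈ -0.76810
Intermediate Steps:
z(U, b) = -5/4 + b
P = -17/4 (P = -5/4 - 3 = -17/4 ≈ -4.2500)
C = -¼ (C = 7 + (-3 - 17/4) = 7 - 29/4 = -¼ ≈ -0.25000)
K(H) = -5/4 + H (K(H) = (-1 - ¼) + H = -5/4 + H)
G(h, w) = w*(-5/4 + w) (G(h, w) = (-5/4 + w)*w = w*(-5/4 + w))
-196071/G(-607, -505) + c(-143)/459325 = -196071*(-4/(505*(-5 + 4*(-505)))) - 536/459325 = -196071*(-4/(505*(-5 - 2020))) - 536*1/459325 = -196071/((¼)*(-505)*(-2025)) - 536/459325 = -196071/1022625/4 - 536/459325 = -196071*4/1022625 - 536/459325 = -261428/340875 - 536/459325 = -4810525004/6262896375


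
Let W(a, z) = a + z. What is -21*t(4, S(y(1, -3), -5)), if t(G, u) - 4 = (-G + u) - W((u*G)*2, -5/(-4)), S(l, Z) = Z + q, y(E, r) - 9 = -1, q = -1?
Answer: -3423/4 ≈ -855.75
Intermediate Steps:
y(E, r) = 8 (y(E, r) = 9 - 1 = 8)
S(l, Z) = -1 + Z (S(l, Z) = Z - 1 = -1 + Z)
t(G, u) = 11/4 + u - G - 2*G*u (t(G, u) = 4 + ((-G + u) - ((u*G)*2 - 5/(-4))) = 4 + ((u - G) - ((G*u)*2 - 5*(-¼))) = 4 + ((u - G) - (2*G*u + 5/4)) = 4 + ((u - G) - (5/4 + 2*G*u)) = 4 + ((u - G) + (-5/4 - 2*G*u)) = 4 + (-5/4 + u - G - 2*G*u) = 11/4 + u - G - 2*G*u)
-21*t(4, S(y(1, -3), -5)) = -21*(11/4 + (-1 - 5) - 1*4 - 2*4*(-1 - 5)) = -21*(11/4 - 6 - 4 - 2*4*(-6)) = -21*(11/4 - 6 - 4 + 48) = -21*163/4 = -3423/4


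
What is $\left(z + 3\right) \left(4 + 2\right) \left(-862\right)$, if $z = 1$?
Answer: $-20688$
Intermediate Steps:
$\left(z + 3\right) \left(4 + 2\right) \left(-862\right) = \left(1 + 3\right) \left(4 + 2\right) \left(-862\right) = 4 \cdot 6 \left(-862\right) = 24 \left(-862\right) = -20688$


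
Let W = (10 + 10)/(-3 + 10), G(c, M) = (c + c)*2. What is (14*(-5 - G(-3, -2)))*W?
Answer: 280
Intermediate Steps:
G(c, M) = 4*c (G(c, M) = (2*c)*2 = 4*c)
W = 20/7 ≈ 2.8571
(14*(-5 - G(-3, -2)))*W = (14*(-5 - 4*(-3)))*(20/7) = (14*(-5 - 1*(-12)))*(20/7) = (14*(-5 + 12))*(20/7) = (14*7)*(20/7) = 98*(20/7) = 280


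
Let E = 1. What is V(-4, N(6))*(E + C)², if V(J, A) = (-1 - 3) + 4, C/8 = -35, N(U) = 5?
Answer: 0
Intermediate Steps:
C = -280 (C = 8*(-35) = -280)
V(J, A) = 0 (V(J, A) = -4 + 4 = 0)
V(-4, N(6))*(E + C)² = 0*(1 - 280)² = 0*(-279)² = 0*77841 = 0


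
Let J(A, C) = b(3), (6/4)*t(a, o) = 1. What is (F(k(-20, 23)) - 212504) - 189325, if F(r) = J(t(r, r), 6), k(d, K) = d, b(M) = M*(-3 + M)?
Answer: -401829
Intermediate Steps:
t(a, o) = ⅔ (t(a, o) = (⅔)*1 = ⅔)
J(A, C) = 0 (J(A, C) = 3*(-3 + 3) = 3*0 = 0)
F(r) = 0
(F(k(-20, 23)) - 212504) - 189325 = (0 - 212504) - 189325 = -212504 - 189325 = -401829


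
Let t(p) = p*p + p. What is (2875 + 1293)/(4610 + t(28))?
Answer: 2084/2711 ≈ 0.76872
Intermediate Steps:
t(p) = p + p² (t(p) = p² + p = p + p²)
(2875 + 1293)/(4610 + t(28)) = (2875 + 1293)/(4610 + 28*(1 + 28)) = 4168/(4610 + 28*29) = 4168/(4610 + 812) = 4168/5422 = 4168*(1/5422) = 2084/2711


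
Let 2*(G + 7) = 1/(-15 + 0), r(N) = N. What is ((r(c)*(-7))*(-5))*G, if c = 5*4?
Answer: -14770/3 ≈ -4923.3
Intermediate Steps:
c = 20
G = -211/30 (G = -7 + 1/(2*(-15 + 0)) = -7 + (½)/(-15) = -7 + (½)*(-1/15) = -7 - 1/30 = -211/30 ≈ -7.0333)
((r(c)*(-7))*(-5))*G = ((20*(-7))*(-5))*(-211/30) = -140*(-5)*(-211/30) = 700*(-211/30) = -14770/3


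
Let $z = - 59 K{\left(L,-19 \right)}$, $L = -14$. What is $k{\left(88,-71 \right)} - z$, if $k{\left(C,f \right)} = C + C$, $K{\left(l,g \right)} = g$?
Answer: $-945$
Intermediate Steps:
$k{\left(C,f \right)} = 2 C$
$z = 1121$ ($z = \left(-59\right) \left(-19\right) = 1121$)
$k{\left(88,-71 \right)} - z = 2 \cdot 88 - 1121 = 176 - 1121 = -945$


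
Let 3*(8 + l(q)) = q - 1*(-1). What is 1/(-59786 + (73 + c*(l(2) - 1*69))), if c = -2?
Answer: -1/59561 ≈ -1.6790e-5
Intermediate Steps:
l(q) = -23/3 + q/3 (l(q) = -8 + (q - 1*(-1))/3 = -8 + (q + 1)/3 = -8 + (1 + q)/3 = -8 + (1/3 + q/3) = -23/3 + q/3)
1/(-59786 + (73 + c*(l(2) - 1*69))) = 1/(-59786 + (73 - 2*((-23/3 + (1/3)*2) - 1*69))) = 1/(-59786 + (73 - 2*((-23/3 + 2/3) - 69))) = 1/(-59786 + (73 - 2*(-7 - 69))) = 1/(-59786 + (73 - 2*(-76))) = 1/(-59786 + (73 + 152)) = 1/(-59786 + 225) = 1/(-59561) = -1/59561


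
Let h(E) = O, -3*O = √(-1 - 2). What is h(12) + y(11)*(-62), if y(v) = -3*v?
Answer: 2046 - I*√3/3 ≈ 2046.0 - 0.57735*I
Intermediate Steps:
O = -I*√3/3 (O = -√(-1 - 2)/3 = -I*√3/3 ≈ -0.57735*I)
h(E) = -I*√3/3
h(12) + y(11)*(-62) = -I*√3/3 - 3*11*(-62) = -I*√3/3 - 33*(-62) = -I*√3/3 + 2046 = 2046 - I*√3/3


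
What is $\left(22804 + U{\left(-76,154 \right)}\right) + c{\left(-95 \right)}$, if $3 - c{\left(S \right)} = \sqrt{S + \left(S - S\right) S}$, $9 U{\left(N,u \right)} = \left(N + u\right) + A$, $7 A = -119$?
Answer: $\frac{205324}{9} - i \sqrt{95} \approx 22814.0 - 9.7468 i$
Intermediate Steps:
$A = -17$ ($A = \frac{1}{7} \left(-119\right) = -17$)
$U{\left(N,u \right)} = - \frac{17}{9} + \frac{N}{9} + \frac{u}{9}$ ($U{\left(N,u \right)} = \frac{\left(N + u\right) - 17}{9} = \frac{-17 + N + u}{9} = - \frac{17}{9} + \frac{N}{9} + \frac{u}{9}$)
$c{\left(S \right)} = 3 - \sqrt{S}$ ($c{\left(S \right)} = 3 - \sqrt{S + \left(S - S\right) S} = 3 - \sqrt{S + 0 S} = 3 - \sqrt{S + 0} = 3 - \sqrt{S}$)
$\left(22804 + U{\left(-76,154 \right)}\right) + c{\left(-95 \right)} = \left(22804 + \left(- \frac{17}{9} + \frac{1}{9} \left(-76\right) + \frac{1}{9} \cdot 154\right)\right) + \left(3 - \sqrt{-95}\right) = \left(22804 - - \frac{61}{9}\right) + \left(3 - i \sqrt{95}\right) = \left(22804 + \frac{61}{9}\right) + \left(3 - i \sqrt{95}\right) = \frac{205297}{9} + \left(3 - i \sqrt{95}\right) = \frac{205324}{9} - i \sqrt{95}$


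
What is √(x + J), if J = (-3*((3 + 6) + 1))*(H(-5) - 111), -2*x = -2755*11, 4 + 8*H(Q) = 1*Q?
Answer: √74065/2 ≈ 136.07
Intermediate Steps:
H(Q) = -½ + Q/8 (H(Q) = -½ + (1*Q)/8 = -½ + Q/8)
x = 30305/2 (x = -(-2755)*11/2 = -½*(-30305) = 30305/2 ≈ 15153.)
J = 13455/4 (J = (-3*((3 + 6) + 1))*((-½ + (⅛)*(-5)) - 111) = (-3*(9 + 1))*((-½ - 5/8) - 111) = (-3*10)*(-9/8 - 111) = -30*(-897/8) = 13455/4 ≈ 3363.8)
√(x + J) = √(30305/2 + 13455/4) = √(74065/4) = √74065/2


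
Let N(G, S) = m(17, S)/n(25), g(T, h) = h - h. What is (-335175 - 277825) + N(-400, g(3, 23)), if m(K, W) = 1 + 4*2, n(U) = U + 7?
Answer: -19615991/32 ≈ -6.1300e+5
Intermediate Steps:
g(T, h) = 0
n(U) = 7 + U
m(K, W) = 9 (m(K, W) = 1 + 8 = 9)
N(G, S) = 9/32 (N(G, S) = 9/(7 + 25) = 9/32)
(-335175 - 277825) + N(-400, g(3, 23)) = (-335175 - 277825) + 9/32 = -613000 + 9/32 = -19615991/32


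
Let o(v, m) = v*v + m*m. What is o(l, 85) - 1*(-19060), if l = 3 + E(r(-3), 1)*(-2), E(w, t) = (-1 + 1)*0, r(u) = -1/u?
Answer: 26294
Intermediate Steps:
E(w, t) = 0 (E(w, t) = 0*0 = 0)
l = 3 (l = 3 + 0*(-2) = 3 + 0 = 3)
o(v, m) = m² + v² (o(v, m) = v² + m² = m² + v²)
o(l, 85) - 1*(-19060) = (85² + 3²) - 1*(-19060) = (7225 + 9) + 19060 = 7234 + 19060 = 26294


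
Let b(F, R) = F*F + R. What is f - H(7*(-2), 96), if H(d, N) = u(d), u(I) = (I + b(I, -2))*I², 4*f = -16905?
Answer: -158025/4 ≈ -39506.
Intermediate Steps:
b(F, R) = R + F² (b(F, R) = F² + R = R + F²)
f = -16905/4 (f = (¼)*(-16905) = -16905/4 ≈ -4226.3)
u(I) = I²*(-2 + I + I²) (u(I) = (I + (-2 + I²))*I² = (-2 + I + I²)*I² = I²*(-2 + I + I²))
H(d, N) = d²*(-2 + d + d²)
f - H(7*(-2), 96) = -16905/4 - (7*(-2))²*(-2 + 7*(-2) + (7*(-2))²) = -16905/4 - (-14)²*(-2 - 14 + (-14)²) = -16905/4 - 196*(-2 - 14 + 196) = -16905/4 - 196*180 = -16905/4 - 1*35280 = -16905/4 - 35280 = -158025/4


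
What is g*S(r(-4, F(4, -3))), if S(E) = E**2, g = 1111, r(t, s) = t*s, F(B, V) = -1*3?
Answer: 159984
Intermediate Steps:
F(B, V) = -3
r(t, s) = s*t
g*S(r(-4, F(4, -3))) = 1111*(-3*(-4))**2 = 1111*12**2 = 1111*144 = 159984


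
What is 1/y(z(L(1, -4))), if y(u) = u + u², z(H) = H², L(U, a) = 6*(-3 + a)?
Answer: 1/3113460 ≈ 3.2119e-7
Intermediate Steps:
L(U, a) = -18 + 6*a
1/y(z(L(1, -4))) = 1/((-18 + 6*(-4))²*(1 + (-18 + 6*(-4))²)) = 1/((-18 - 24)²*(1 + (-18 - 24)²)) = 1/((-42)²*(1 + (-42)²)) = 1/(1764*(1 + 1764)) = 1/(1764*1765) = 1/3113460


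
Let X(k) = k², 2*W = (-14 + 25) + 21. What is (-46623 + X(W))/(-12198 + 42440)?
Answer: -46367/30242 ≈ -1.5332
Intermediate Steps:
W = 16 (W = ((-14 + 25) + 21)/2 = (11 + 21)/2 = (½)*32 = 16)
(-46623 + X(W))/(-12198 + 42440) = (-46623 + 16²)/(-12198 + 42440) = (-46623 + 256)/30242 = -46367*1/30242 = -46367/30242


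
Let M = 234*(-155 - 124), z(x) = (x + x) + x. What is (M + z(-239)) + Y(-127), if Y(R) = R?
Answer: -66130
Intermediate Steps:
z(x) = 3*x (z(x) = 2*x + x = 3*x)
M = -65286 (M = 234*(-279) = -65286)
(M + z(-239)) + Y(-127) = (-65286 + 3*(-239)) - 127 = (-65286 - 717) - 127 = -66003 - 127 = -66130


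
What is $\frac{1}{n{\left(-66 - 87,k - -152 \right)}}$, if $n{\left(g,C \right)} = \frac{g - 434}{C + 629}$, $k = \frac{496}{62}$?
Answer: $- \frac{789}{587} \approx -1.3441$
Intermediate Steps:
$k = 8$ ($k = 496 \cdot \frac{1}{62} = 8$)
$n{\left(g,C \right)} = \frac{-434 + g}{629 + C}$
$\frac{1}{n{\left(-66 - 87,k - -152 \right)}} = \frac{1}{\frac{1}{629 + \left(8 - -152\right)} \left(-434 - 153\right)} = \frac{1}{\frac{1}{629 + \left(8 + 152\right)} \left(-434 - 153\right)} = \frac{1}{\frac{1}{629 + 160} \left(-434 - 153\right)} = \frac{1}{\frac{1}{789} \left(-587\right)} = \frac{1}{- \frac{587}{789}} = - \frac{789}{587}$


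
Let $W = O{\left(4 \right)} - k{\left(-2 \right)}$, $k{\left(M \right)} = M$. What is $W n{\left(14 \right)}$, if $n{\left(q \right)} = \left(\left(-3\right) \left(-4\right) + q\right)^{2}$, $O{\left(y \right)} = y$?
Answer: $4056$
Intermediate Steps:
$n{\left(q \right)} = \left(12 + q\right)^{2}$
$W = 6$ ($W = 4 - -2 = 4 + 2 = 6$)
$W n{\left(14 \right)} = 6 \left(12 + 14\right)^{2} = 6 \cdot 26^{2} = 6 \cdot 676 = 4056$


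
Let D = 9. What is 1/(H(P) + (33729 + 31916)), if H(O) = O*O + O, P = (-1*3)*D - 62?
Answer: 1/73477 ≈ 1.3610e-5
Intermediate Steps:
P = -89 (P = -1*3*9 - 62 = -3*9 - 62 = -27 - 62 = -89)
H(O) = O + O**2 (H(O) = O**2 + O = O + O**2)
1/(H(P) + (33729 + 31916)) = 1/(-89*(1 - 89) + (33729 + 31916)) = 1/(-89*(-88) + 65645) = 1/(7832 + 65645) = 1/73477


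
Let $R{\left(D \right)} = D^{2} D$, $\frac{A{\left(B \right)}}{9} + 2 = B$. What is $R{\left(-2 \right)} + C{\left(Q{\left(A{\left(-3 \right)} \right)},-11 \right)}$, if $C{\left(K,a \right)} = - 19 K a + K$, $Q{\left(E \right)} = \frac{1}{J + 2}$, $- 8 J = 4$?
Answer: $132$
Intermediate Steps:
$J = - \frac{1}{2}$ ($J = \left(- \frac{1}{8}\right) 4 = - \frac{1}{2} \approx -0.5$)
$A{\left(B \right)} = -18 + 9 B$
$Q{\left(E \right)} = \frac{2}{3}$ ($Q{\left(E \right)} = \frac{1}{- \frac{1}{2} + 2} = \frac{1}{\frac{3}{2}} = \frac{2}{3}$)
$C{\left(K,a \right)} = K - 19 K a$ ($C{\left(K,a \right)} = - 19 K a + K = K - 19 K a$)
$R{\left(D \right)} = D^{3}$
$R{\left(-2 \right)} + C{\left(Q{\left(A{\left(-3 \right)} \right)},-11 \right)} = \left(-2\right)^{3} + \frac{2 \left(1 - -209\right)}{3} = -8 + \frac{2 \left(1 + 209\right)}{3} = -8 + \frac{2}{3} \cdot 210 = -8 + 140 = 132$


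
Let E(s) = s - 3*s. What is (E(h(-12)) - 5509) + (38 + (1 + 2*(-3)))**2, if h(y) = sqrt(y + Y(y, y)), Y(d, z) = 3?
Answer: -4420 - 6*I ≈ -4420.0 - 6.0*I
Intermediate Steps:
h(y) = sqrt(3 + y) (h(y) = sqrt(y + 3) = sqrt(3 + y))
E(s) = -2*s
(E(h(-12)) - 5509) + (38 + (1 + 2*(-3)))**2 = (-2*sqrt(3 - 12) - 5509) + (38 + (1 + 2*(-3)))**2 = (-6*I - 5509) + (38 + (1 - 6))**2 = (-6*I - 5509) + (38 - 5)**2 = (-6*I - 5509) + 33**2 = (-5509 - 6*I) + 1089 = -4420 - 6*I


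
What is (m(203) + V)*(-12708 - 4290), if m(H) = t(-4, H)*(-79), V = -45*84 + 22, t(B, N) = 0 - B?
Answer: 69249852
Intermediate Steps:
t(B, N) = -B
V = -3758 (V = -3780 + 22 = -3758)
m(H) = -316 (m(H) = -1*(-4)*(-79) = 4*(-79) = -316)
(m(203) + V)*(-12708 - 4290) = (-316 - 3758)*(-12708 - 4290) = -4074*(-16998) = 69249852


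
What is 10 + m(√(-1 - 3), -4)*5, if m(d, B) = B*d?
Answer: 10 - 40*I ≈ 10.0 - 40.0*I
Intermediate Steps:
10 + m(√(-1 - 3), -4)*5 = 10 - 4*√(-1 - 3)*5 = 10 - 8*I*5 = 10 - 40*I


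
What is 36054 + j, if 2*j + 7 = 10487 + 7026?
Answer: 44807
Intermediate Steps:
j = 8753 (j = -7/2 + (10487 + 7026)/2 = -7/2 + (½)*17513 = -7/2 + 17513/2 = 8753)
36054 + j = 36054 + 8753 = 44807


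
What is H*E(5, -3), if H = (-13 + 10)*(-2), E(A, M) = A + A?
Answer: 60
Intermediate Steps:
E(A, M) = 2*A
H = 6 (H = -3*(-2) = 6)
H*E(5, -3) = 6*(2*5) = 6*10 = 60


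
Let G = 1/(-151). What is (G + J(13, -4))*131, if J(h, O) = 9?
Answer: 177898/151 ≈ 1178.1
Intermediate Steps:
G = -1/151 ≈ -0.0066225
(G + J(13, -4))*131 = (-1/151 + 9)*131 = (1358/151)*131 = 177898/151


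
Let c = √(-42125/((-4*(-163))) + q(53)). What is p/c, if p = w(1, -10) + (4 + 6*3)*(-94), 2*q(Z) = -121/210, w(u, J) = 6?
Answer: 1031*I*√4752458970/277678 ≈ 255.96*I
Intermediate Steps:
q(Z) = -121/420 (q(Z) = (-121/210)/2 = (-121*1/210)/2 = (½)*(-121/210) = -121/420)
c = 2*I*√4752458970/17115 (c = √(-42125/((-4*(-163))) - 121/420) = √(-42125/652 - 121/420) = √(-1110712/17115) = 2*I*√4752458970/17115 ≈ 8.0559*I)
p = -2062 (p = 6 + (4 + 6*3)*(-94) = 6 + (4 + 18)*(-94) = 6 + 22*(-94) = 6 - 2068 = -2062)
p/c = -2062*(-I*√4752458970/555356) = -(-1031)*I*√4752458970/277678 = 1031*I*√4752458970/277678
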